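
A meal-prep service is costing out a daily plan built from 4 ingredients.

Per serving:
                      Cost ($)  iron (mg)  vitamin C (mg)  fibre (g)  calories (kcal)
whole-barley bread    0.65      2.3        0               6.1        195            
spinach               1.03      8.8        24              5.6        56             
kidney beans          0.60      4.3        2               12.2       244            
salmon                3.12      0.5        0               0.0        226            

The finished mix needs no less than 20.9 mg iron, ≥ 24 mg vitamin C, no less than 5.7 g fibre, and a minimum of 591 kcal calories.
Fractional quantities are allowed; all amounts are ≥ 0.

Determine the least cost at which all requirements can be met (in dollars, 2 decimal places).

$2.65

Let x1 = servings of whole-barley bread, x2 = servings of spinach, x3 = servings of kidney beans, x4 = servings of salmon.
Minimise 0.65x1 + 1.03x2 + 0.6x3 + 3.12x4 with:
  2.3x1 + 8.8x2 + 4.3x3 + 0.5x4 ≥ 20.9   (iron)
  24x2 + 2x3 ≥ 24   (vitamin C)
  6.1x1 + 5.6x2 + 12.2x3 ≥ 5.7   (fibre)
  195x1 + 56x2 + 244x3 + 226x4 ≥ 591   (calories)
  x1, x2, x3, x4 ≥ 0.
The optimal basis is {spinach, kidney beans}; whole-barley bread, salmon drop out. There the iron and calories constraints are tight.
Solving gives x2 = 1.342, x3 = 2.114.
Cost = 1.03·1.342 + 0.6·2.114 = 2.6507.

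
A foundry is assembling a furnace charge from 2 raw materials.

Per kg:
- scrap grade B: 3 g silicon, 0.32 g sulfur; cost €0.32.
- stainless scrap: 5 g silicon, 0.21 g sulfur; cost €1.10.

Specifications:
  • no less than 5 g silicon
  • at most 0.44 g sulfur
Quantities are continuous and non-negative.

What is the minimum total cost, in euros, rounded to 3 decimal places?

€0.697

Treat it as an LP. Let x1 = kg of scrap grade B, x2 = kg of stainless scrap.
Minimise 0.32x1 + 1.1x2 with:
  3x1 + 5x2 ≥ 5   (silicon)
  0.32x1 + 0.21x2 ≤ 0.44   (sulfur)
  x1, x2 ≥ 0.
Both inputs are positive at the optimum. There the silicon and sulfur constraints are tight.
Optimal quantities: scrap grade B = 1.186 kg, stainless scrap = 0.2887 kg.
Objective = 0.32·1.186 + 1.1·0.2887 = 0.69709.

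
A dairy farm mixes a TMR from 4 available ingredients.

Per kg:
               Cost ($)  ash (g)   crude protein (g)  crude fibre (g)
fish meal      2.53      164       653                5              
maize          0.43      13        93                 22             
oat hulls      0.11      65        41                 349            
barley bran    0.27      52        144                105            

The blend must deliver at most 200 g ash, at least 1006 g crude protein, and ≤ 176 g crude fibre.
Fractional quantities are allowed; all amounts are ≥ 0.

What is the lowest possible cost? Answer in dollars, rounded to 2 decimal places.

This is a linear program. Let x1 = kg of fish meal, x2 = kg of maize, x3 = kg of oat hulls, x4 = kg of barley bran.
min 2.53x1 + 0.43x2 + 0.11x3 + 0.27x4 s.t.:
  164x1 + 13x2 + 65x3 + 52x4 ≤ 200   (ash)
  653x1 + 93x2 + 41x3 + 144x4 ≥ 1006   (crude protein)
  5x1 + 22x2 + 349x3 + 105x4 ≤ 176   (crude fibre)
  x1, x2, x3, x4 ≥ 0.
The cheapest feasible vertex uses only fish meal, maize, barley bran; oat hulls is not used. There the ash, crude protein, crude fibre constraints are tight.
Solving gives x1 = 0.6236, x2 = 5.757, x4 = 0.4402.
Cost = 2.53·0.6236 + 0.43·5.757 + 0.27·0.4402 = 4.1721.

$4.17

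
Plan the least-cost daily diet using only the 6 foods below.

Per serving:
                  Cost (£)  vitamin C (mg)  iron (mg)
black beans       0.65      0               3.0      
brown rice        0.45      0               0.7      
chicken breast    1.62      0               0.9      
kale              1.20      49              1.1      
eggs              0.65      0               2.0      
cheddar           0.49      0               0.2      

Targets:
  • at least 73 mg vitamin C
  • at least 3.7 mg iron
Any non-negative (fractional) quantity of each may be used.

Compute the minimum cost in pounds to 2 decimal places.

Let x1 = servings of black beans, x2 = servings of brown rice, x3 = servings of chicken breast, x4 = servings of kale, x5 = servings of eggs, x6 = servings of cheddar.
Minimise 0.65x1 + 0.45x2 + 1.62x3 + 1.2x4 + 0.65x5 + 0.49x6 s.t.:
  49x4 ≥ 73   (vitamin C)
  3x1 + 0.7x2 + 0.9x3 + 1.1x4 + 2x5 + 0.2x6 ≥ 3.7   (iron)
  x1, x2, x3, x4, x5, x6 ≥ 0.
The optimal basis is {black beans, kale}; brown rice, chicken breast, eggs, cheddar drop out. Binding constraints: vitamin C and iron.
Optimal quantities: black beans = 0.6871 servings, kale = 1.49 servings.
Cost = 0.65·0.6871 + 1.2·1.49 = 2.2346.

£2.23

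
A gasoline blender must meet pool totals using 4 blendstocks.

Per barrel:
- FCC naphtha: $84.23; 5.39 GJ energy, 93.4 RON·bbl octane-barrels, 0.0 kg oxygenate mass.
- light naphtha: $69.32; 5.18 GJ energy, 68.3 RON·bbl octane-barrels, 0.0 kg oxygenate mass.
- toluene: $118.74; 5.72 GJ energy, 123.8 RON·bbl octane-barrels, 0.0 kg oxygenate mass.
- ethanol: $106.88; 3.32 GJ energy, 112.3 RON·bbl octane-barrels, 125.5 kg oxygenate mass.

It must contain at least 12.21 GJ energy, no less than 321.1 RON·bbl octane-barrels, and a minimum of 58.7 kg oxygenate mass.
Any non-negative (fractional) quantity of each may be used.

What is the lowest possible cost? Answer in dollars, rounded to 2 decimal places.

Set it up as a linear program. Let x1 = barrels of FCC naphtha, x2 = barrels of light naphtha, x3 = barrels of toluene, x4 = barrels of ethanol.
Minimize 84.23x1 + 69.32x2 + 118.74x3 + 106.88x4 with:
  5.39x1 + 5.18x2 + 5.72x3 + 3.32x4 ≥ 12.21   (energy)
  93.4x1 + 68.3x2 + 123.8x3 + 112.3x4 ≥ 321.1   (octane-barrels)
  125.5x4 ≥ 58.7   (oxygenate mass)
  x1, x2, x3, x4 ≥ 0.
The minimum-cost mix takes nothing from light naphtha, toluene — only FCC naphtha, ethanol. The octane-barrels and oxygenate mass requirements are met with equality.
So FCC naphtha = 2.87552 barrels, ethanol = 0.467729 barrels.
Hence cost = 84.23·2.87552 + 106.88·0.467729 = $292.1959.

$292.20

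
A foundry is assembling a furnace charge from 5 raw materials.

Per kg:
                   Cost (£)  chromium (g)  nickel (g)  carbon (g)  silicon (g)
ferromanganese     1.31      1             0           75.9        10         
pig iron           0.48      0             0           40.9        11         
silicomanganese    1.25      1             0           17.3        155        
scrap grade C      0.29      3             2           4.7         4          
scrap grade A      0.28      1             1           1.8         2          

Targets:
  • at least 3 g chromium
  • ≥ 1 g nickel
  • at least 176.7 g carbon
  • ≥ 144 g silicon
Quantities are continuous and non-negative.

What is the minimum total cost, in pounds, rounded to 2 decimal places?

This is a linear program. Let x1 = kg of ferromanganese, x2 = kg of pig iron, x3 = kg of silicomanganese, x4 = kg of scrap grade C, x5 = kg of scrap grade A.
min 1.31x1 + 0.48x2 + 1.25x3 + 0.29x4 + 0.28x5 subject to:
  1x1 + 1x3 + 3x4 + 1x5 ≥ 3   (chromium)
  2x4 + 1x5 ≥ 1   (nickel)
  75.9x1 + 40.9x2 + 17.3x3 + 4.7x4 + 1.8x5 ≥ 176.7   (carbon)
  10x1 + 11x2 + 155x3 + 4x4 + 2x5 ≥ 144   (silicon)
  x1, x2, x3, x4, x5 ≥ 0.
The cheapest feasible vertex uses only pig iron, silicomanganese, scrap grade C; ferromanganese, scrap grade A are not used. The chromium, carbon, silicon requirements are met with equality.
Optimal quantities: pig iron = 3.964 kg, silicomanganese = 0.6273 kg, scrap grade C = 0.7909 kg.
Objective = 0.48·3.964 + 1.25·0.6273 + 0.29·0.7909 = 2.9162.

£2.92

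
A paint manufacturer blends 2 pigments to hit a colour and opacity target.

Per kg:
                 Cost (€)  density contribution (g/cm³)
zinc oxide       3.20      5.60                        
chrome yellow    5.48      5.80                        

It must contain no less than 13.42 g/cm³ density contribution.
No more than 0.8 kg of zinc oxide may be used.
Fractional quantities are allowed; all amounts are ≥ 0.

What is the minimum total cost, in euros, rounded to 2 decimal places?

€11.01

Let x1 = kg of zinc oxide, x2 = kg of chrome yellow.
Minimise 3.2x1 + 5.48x2 s.t.:
  5.6x1 + 5.8x2 ≥ 13.42   (density contribution)
  x1 ≤ 0.8
  x1, x2 ≥ 0.
Both inputs are positive at the optimum. The density contribution and the zinc oxide cap requirements are met with equality.
So zinc oxide = 0.8 kg, chrome yellow = 1.5414 kg.
Cost = 3.2·0.8 + 5.48·1.5414 = 11.0069.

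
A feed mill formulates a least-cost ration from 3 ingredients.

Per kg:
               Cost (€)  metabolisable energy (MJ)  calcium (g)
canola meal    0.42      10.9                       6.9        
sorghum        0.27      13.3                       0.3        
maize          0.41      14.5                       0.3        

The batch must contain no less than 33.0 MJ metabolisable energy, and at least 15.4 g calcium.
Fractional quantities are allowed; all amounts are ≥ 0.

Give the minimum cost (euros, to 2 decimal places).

€1.11

Let x1 = kg of canola meal, x2 = kg of sorghum, x3 = kg of maize.
Minimise 0.42x1 + 0.27x2 + 0.41x3 s.t.:
  10.9x1 + 13.3x2 + 14.5x3 ≥ 33   (metabolisable energy)
  6.9x1 + 0.3x2 + 0.3x3 ≥ 15.4   (calcium)
  x1, x2, x3 ≥ 0.
The cheapest feasible vertex uses only canola meal, sorghum; maize is not used. There the metabolisable energy and calcium constraints are tight.
Optimal quantities: canola meal = 2.202 kg, sorghum = 0.6762 kg.
Objective = 0.42·2.202 + 0.27·0.6762 = 1.1074.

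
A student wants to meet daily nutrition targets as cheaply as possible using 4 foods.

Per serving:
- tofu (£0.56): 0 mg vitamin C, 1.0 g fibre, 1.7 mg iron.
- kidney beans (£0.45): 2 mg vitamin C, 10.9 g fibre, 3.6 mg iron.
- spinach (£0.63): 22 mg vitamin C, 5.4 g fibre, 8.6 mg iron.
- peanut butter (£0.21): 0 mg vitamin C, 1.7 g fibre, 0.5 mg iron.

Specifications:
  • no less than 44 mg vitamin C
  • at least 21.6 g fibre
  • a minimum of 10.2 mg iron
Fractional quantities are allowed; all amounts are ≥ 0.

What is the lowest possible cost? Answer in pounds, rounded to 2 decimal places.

£1.67

Let x1 = servings of tofu, x2 = servings of kidney beans, x3 = servings of spinach, x4 = servings of peanut butter.
Minimize 0.56x1 + 0.45x2 + 0.63x3 + 0.21x4 subject to:
  2x2 + 22x3 ≥ 44   (vitamin C)
  1x1 + 10.9x2 + 5.4x3 + 1.7x4 ≥ 21.6   (fibre)
  1.7x1 + 3.6x2 + 8.6x3 + 0.5x4 ≥ 10.2   (iron)
  x1, x2, x3, x4 ≥ 0.
The optimal basis is {kidney beans, spinach}; tofu, peanut butter drop out. Binding constraints: vitamin C and fibre.
So kidney beans = 1.038 servings, spinach = 1.906 servings.
Cost = 0.45·1.038 + 0.63·1.906 = 1.6679.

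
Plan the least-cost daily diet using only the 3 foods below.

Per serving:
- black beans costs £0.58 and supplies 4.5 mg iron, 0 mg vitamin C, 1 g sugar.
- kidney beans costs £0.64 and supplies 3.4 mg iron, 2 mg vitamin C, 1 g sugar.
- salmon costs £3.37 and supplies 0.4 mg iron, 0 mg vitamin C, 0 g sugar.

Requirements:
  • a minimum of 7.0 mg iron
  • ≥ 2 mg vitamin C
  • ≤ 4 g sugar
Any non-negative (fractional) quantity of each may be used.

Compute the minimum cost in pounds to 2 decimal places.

Let x1 = servings of black beans, x2 = servings of kidney beans, x3 = servings of salmon.
Minimize 0.58x1 + 0.64x2 + 3.37x3 subject to:
  4.5x1 + 3.4x2 + 0.4x3 ≥ 7   (iron)
  2x2 ≥ 2   (vitamin C)
  1x1 + 1x2 ≤ 4   (sugar)
  x1, x2, x3 ≥ 0.
At the optimum only black beans, kidney beans are positive (salmon = 0). Binding constraints: iron and vitamin C.
That vertex is x1 = 0.8, x2 = 1.
Total cost: 0.58·0.8 + 0.64·1 = 1.1040.

£1.10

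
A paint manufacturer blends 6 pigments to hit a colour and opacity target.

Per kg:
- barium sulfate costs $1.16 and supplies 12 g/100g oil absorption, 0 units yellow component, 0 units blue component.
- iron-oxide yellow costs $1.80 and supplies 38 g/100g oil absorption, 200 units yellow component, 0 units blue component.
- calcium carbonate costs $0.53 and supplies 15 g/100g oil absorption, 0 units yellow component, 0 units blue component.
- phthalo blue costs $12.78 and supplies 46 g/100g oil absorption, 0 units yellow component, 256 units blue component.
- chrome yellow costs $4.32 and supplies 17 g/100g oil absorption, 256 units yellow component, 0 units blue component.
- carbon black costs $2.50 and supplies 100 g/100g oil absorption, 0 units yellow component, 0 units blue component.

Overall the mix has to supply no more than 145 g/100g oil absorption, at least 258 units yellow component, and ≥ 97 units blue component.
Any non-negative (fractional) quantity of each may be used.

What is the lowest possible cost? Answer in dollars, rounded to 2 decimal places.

$7.16

This is a linear program. Let x1 = kg of barium sulfate, x2 = kg of iron-oxide yellow, x3 = kg of calcium carbonate, x4 = kg of phthalo blue, x5 = kg of chrome yellow, x6 = kg of carbon black.
Minimise 1.16x1 + 1.8x2 + 0.53x3 + 12.78x4 + 4.32x5 + 2.5x6 with:
  12x1 + 38x2 + 15x3 + 46x4 + 17x5 + 100x6 ≤ 145   (oil absorption)
  200x2 + 256x5 ≥ 258   (yellow component)
  256x4 ≥ 97   (blue component)
  x1, x2, x3, x4, x5, x6 ≥ 0.
The minimum-cost mix takes nothing from barium sulfate, calcium carbonate, chrome yellow, carbon black — only iron-oxide yellow, phthalo blue. There the yellow component and blue component constraints are tight.
Solving gives x2 = 1.29, x4 = 0.3789.
Objective = 1.8·1.29 + 12.78·0.3789 = 7.1643.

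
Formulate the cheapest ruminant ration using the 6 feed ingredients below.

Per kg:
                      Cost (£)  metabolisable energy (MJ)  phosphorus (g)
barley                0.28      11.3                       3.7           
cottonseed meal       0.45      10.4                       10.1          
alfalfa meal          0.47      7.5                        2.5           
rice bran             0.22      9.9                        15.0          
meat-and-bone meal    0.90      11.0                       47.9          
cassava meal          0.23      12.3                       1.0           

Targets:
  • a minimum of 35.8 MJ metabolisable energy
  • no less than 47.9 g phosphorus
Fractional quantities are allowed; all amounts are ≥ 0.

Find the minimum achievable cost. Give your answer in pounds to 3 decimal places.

£0.780

Let x1 = kg of barley, x2 = kg of cottonseed meal, x3 = kg of alfalfa meal, x4 = kg of rice bran, x5 = kg of meat-and-bone meal, x6 = kg of cassava meal.
min 0.28x1 + 0.45x2 + 0.47x3 + 0.22x4 + 0.9x5 + 0.23x6 with:
  11.3x1 + 10.4x2 + 7.5x3 + 9.9x4 + 11x5 + 12.3x6 ≥ 35.8   (metabolisable energy)
  3.7x1 + 10.1x2 + 2.5x3 + 15x4 + 47.9x5 + 1x6 ≥ 47.9   (phosphorus)
  x1, x2, x3, x4, x5, x6 ≥ 0.
The cheapest feasible vertex uses only rice bran, cassava meal; barley, cottonseed meal, alfalfa meal, meat-and-bone meal are not used. The metabolisable energy and phosphorus requirements are met with equality.
Solving gives x4 = 3.169, x6 = 0.3596.
Hence cost = 0.22·3.169 + 0.23·0.3596 = £0.77989.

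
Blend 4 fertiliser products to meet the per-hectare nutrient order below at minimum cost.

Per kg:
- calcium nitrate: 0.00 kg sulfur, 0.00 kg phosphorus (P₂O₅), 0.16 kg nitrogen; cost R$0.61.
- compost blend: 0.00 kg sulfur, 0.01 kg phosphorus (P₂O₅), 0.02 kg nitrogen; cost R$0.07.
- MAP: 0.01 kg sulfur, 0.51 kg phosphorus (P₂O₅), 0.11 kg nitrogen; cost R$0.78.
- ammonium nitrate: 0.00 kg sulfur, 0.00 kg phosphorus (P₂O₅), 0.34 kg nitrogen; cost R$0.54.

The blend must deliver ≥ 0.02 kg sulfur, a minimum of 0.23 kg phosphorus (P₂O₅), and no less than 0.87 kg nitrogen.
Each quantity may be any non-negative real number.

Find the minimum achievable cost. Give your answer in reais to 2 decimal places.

R$2.59

Set it up as a linear program. Let x1 = kg of calcium nitrate, x2 = kg of compost blend, x3 = kg of MAP, x4 = kg of ammonium nitrate.
Minimise 0.61x1 + 0.07x2 + 0.78x3 + 0.54x4 s.t.:
  0.01x3 ≥ 0.02   (sulfur)
  0.01x2 + 0.51x3 ≥ 0.23   (phosphorus (P₂O₅))
  0.16x1 + 0.02x2 + 0.11x3 + 0.34x4 ≥ 0.87   (nitrogen)
  x1, x2, x3, x4 ≥ 0.
The minimum-cost mix takes nothing from calcium nitrate, compost blend — only MAP, ammonium nitrate. There the sulfur and nitrogen constraints are tight.
Optimal quantities: MAP = 2 kg, ammonium nitrate = 1.912 kg.
Objective = 0.78·2 + 0.54·1.912 = 2.5925.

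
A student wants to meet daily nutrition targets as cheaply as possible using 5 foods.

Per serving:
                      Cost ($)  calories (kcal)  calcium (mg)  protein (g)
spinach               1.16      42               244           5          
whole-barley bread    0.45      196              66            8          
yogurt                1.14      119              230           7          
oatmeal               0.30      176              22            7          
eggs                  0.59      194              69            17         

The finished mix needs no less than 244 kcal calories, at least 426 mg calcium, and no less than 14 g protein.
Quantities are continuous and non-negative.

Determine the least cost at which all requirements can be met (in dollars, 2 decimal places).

$2.13

This is a linear program. Let x1 = servings of spinach, x2 = servings of whole-barley bread, x3 = servings of yogurt, x4 = servings of oatmeal, x5 = servings of eggs.
Minimize 1.16x1 + 0.45x2 + 1.14x3 + 0.3x4 + 0.59x5 s.t.:
  42x1 + 196x2 + 119x3 + 176x4 + 194x5 ≥ 244   (calories)
  244x1 + 66x2 + 230x3 + 22x4 + 69x5 ≥ 426   (calcium)
  5x1 + 8x2 + 7x3 + 7x4 + 17x5 ≥ 14   (protein)
  x1, x2, x3, x4, x5 ≥ 0.
The minimum-cost mix takes nothing from spinach, oatmeal — only whole-barley bread, yogurt, eggs. The calories, calcium, protein requirements are met with equality.
Solving gives x2 = 0.1283, x3 = 1.81, x5 = 0.01786.
Cost = 0.45·0.1283 + 1.14·1.81 + 0.59·0.01786 = 2.1317.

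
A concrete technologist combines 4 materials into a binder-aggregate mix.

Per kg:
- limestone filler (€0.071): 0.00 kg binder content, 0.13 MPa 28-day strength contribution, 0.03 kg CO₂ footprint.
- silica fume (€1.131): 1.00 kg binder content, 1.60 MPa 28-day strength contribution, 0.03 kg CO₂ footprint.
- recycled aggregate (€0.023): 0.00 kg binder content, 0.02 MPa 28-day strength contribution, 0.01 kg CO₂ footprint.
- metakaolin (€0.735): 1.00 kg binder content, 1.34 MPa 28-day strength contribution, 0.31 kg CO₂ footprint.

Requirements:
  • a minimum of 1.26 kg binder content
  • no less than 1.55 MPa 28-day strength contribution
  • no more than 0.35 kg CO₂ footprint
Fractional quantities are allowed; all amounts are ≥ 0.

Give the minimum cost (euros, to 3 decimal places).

Let x1 = kg of limestone filler, x2 = kg of silica fume, x3 = kg of recycled aggregate, x4 = kg of metakaolin.
Minimise 0.071x1 + 1.131x2 + 0.023x3 + 0.735x4 subject to:
  1x2 + 1x4 ≥ 1.26   (binder content)
  0.13x1 + 1.6x2 + 0.02x3 + 1.34x4 ≥ 1.55   (28-day strength contribution)
  0.03x1 + 0.03x2 + 0.01x3 + 0.31x4 ≤ 0.35   (CO₂ footprint)
  x1, x2, x3, x4 ≥ 0.
The cheapest feasible vertex uses only silica fume, metakaolin; limestone filler, recycled aggregate are not used. The binder content and CO₂ footprint requirements are met with equality.
Solving gives x2 = 0.145, x4 = 1.115.
Hence cost = 1.131·0.145 + 0.735·1.115 = €0.98352.

€0.984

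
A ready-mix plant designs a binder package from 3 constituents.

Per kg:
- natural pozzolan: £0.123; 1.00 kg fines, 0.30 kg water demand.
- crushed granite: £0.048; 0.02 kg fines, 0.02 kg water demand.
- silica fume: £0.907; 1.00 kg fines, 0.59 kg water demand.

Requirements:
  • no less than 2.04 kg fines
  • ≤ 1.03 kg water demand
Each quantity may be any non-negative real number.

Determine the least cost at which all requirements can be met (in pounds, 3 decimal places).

Let x1 = kg of natural pozzolan, x2 = kg of crushed granite, x3 = kg of silica fume.
min 0.123x1 + 0.048x2 + 0.907x3 subject to:
  1x1 + 0.02x2 + 1x3 ≥ 2.04   (fines)
  0.3x1 + 0.02x2 + 0.59x3 ≤ 1.03   (water demand)
  x1, x2, x3 ≥ 0.
The optimal basis is {natural pozzolan}; crushed granite, silica fume drop out. Binding constraint: fines.
That vertex is x1 = 2.04.
Cost = 0.123·2.04 = 0.25092.

£0.251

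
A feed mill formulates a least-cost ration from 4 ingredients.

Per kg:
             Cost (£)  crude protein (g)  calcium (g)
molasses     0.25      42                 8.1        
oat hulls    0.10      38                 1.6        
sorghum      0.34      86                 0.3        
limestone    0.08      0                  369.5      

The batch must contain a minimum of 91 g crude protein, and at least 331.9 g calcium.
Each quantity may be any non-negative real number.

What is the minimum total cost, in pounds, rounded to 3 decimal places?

Treat it as an LP. Let x1 = kg of molasses, x2 = kg of oat hulls, x3 = kg of sorghum, x4 = kg of limestone.
Minimise 0.25x1 + 0.1x2 + 0.34x3 + 0.08x4 s.t.:
  42x1 + 38x2 + 86x3 ≥ 91   (crude protein)
  8.1x1 + 1.6x2 + 0.3x3 + 369.5x4 ≥ 331.9   (calcium)
  x1, x2, x3, x4 ≥ 0.
The cheapest feasible vertex uses only oat hulls, limestone; molasses, sorghum are not used. There the crude protein and calcium constraints are tight.
Optimal quantities: oat hulls = 2.395 kg, limestone = 0.8879 kg.
Hence cost = 0.1·2.395 + 0.08·0.8879 = £0.31053.

£0.311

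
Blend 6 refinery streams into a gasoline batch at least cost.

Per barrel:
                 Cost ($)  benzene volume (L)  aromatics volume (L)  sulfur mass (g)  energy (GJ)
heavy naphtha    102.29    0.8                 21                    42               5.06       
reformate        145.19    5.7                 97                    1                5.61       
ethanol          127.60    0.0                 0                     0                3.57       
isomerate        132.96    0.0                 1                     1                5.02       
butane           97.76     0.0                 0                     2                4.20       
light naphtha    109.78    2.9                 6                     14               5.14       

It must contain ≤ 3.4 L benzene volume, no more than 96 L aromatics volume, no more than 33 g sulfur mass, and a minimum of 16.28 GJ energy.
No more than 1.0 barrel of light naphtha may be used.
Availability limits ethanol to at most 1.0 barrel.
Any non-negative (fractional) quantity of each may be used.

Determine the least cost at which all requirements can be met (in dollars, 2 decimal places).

Set it up as a linear program. Let x1 = barrels of heavy naphtha, x2 = barrels of reformate, x3 = barrels of ethanol, x4 = barrels of isomerate, x5 = barrels of butane, x6 = barrels of light naphtha.
Minimise 102.29x1 + 145.19x2 + 127.6x3 + 132.96x4 + 97.76x5 + 109.78x6 with:
  0.8x1 + 5.7x2 + 2.9x6 ≤ 3.4   (benzene volume)
  21x1 + 97x2 + 1x4 + 6x6 ≤ 96   (aromatics volume)
  42x1 + 1x2 + 1x4 + 2x5 + 14x6 ≤ 33   (sulfur mass)
  5.06x1 + 5.61x2 + 3.57x3 + 5.02x4 + 4.2x5 + 5.14x6 ≥ 16.28   (energy)
  x6 ≤ 1
  x3 ≤ 1
  x1, x2, x3, x4, x5, x6 ≥ 0.
The minimum-cost mix takes nothing from reformate, ethanol, isomerate — only heavy naphtha, butane, light naphtha. There the sulfur mass, energy, the light naphtha cap constraints are tight.
So heavy naphtha = 0.34592 barrels, butane = 2.2356 barrels, light naphtha = 1 barrel.
Objective = 102.29·0.34592 + 97.76·2.2356 + 109.78·1 = 363.7164.

$363.72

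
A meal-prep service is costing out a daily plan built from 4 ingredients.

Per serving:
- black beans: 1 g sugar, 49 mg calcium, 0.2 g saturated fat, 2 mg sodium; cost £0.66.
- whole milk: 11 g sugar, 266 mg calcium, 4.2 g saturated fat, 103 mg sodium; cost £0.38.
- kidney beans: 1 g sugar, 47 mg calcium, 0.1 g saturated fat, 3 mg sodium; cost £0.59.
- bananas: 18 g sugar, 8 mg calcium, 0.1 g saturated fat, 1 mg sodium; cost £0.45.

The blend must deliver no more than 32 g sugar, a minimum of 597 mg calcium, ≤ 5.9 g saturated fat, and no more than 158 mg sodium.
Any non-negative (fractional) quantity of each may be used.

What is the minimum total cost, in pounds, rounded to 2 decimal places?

This is a linear program. Let x1 = servings of black beans, x2 = servings of whole milk, x3 = servings of kidney beans, x4 = servings of bananas.
min 0.66x1 + 0.38x2 + 0.59x3 + 0.45x4 subject to:
  1x1 + 11x2 + 1x3 + 18x4 ≤ 32   (sugar)
  49x1 + 266x2 + 47x3 + 8x4 ≥ 597   (calcium)
  0.2x1 + 4.2x2 + 0.1x3 + 0.1x4 ≤ 5.9   (saturated fat)
  2x1 + 103x2 + 3x3 + 1x4 ≤ 158   (sodium)
  x1, x2, x3, x4 ≥ 0.
At the optimum only whole milk, kidney beans are positive (black beans, bananas = 0). Binding constraints: calcium and saturated fat.
Solving gives x2 = 1.274, x3 = 5.492.
Cost = 0.38·1.274 + 0.59·5.492 = 3.7244.

£3.72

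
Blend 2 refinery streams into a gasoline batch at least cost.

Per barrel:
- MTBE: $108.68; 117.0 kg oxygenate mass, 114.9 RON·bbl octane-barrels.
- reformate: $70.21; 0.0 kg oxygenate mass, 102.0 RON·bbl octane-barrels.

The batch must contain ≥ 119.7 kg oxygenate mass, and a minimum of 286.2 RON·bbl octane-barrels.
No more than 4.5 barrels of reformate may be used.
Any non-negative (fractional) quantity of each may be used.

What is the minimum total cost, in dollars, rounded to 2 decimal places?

$227.27

Set it up as a linear program. Let x1 = barrels of MTBE, x2 = barrels of reformate.
Minimize 108.68x1 + 70.21x2 s.t.:
  117x1 ≥ 119.7   (oxygenate mass)
  114.9x1 + 102x2 ≥ 286.2   (octane-barrels)
  x2 ≤ 4.5
  x1, x2 ≥ 0.
Both inputs are positive at the optimum. Binding constraints: oxygenate mass and octane-barrels.
Optimal quantities: MTBE = 1.02308 barrels, reformate = 1.65342 barrels.
Cost = 108.68·1.02308 + 70.21·1.65342 = 227.27495.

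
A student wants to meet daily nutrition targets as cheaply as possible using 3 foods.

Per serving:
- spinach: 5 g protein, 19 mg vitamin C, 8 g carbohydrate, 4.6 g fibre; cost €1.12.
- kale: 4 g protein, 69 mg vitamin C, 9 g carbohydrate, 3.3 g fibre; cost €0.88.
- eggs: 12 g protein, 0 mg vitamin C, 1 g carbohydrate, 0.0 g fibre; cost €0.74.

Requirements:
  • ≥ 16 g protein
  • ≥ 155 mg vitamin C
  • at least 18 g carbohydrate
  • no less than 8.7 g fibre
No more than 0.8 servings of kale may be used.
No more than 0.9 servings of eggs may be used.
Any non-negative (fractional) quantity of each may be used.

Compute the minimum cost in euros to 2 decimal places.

This is a linear program. Let x1 = servings of spinach, x2 = servings of kale, x3 = servings of eggs.
Minimize 1.12x1 + 0.88x2 + 0.74x3 s.t.:
  5x1 + 4x2 + 12x3 ≥ 16   (protein)
  19x1 + 69x2 ≥ 155   (vitamin C)
  8x1 + 9x2 + 1x3 ≥ 18   (carbohydrate)
  4.6x1 + 3.3x2 ≥ 8.7   (fibre)
  x2 ≤ 0.8
  x3 ≤ 0.9
  x1, x2, x3 ≥ 0.
The optimal basis is {spinach, kale}; eggs drops out. Binding constraints: vitamin C and the kale cap.
So spinach = 5.253 servings, kale = 0.8 servings.
Objective = 1.12·5.253 + 0.88·0.8 = 6.5874.

€6.59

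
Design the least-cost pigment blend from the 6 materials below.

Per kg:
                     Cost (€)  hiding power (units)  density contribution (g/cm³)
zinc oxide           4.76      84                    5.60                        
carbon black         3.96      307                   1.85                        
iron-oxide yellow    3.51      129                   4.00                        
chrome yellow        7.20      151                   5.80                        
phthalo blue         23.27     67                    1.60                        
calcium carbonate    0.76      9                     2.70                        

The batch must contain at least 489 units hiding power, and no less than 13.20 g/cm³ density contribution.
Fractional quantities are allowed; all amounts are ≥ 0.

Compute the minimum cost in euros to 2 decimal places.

Set it up as a linear program. Let x1 = kg of zinc oxide, x2 = kg of carbon black, x3 = kg of iron-oxide yellow, x4 = kg of chrome yellow, x5 = kg of phthalo blue, x6 = kg of calcium carbonate.
Minimise 4.76x1 + 3.96x2 + 3.51x3 + 7.2x4 + 23.27x5 + 0.76x6 with:
  84x1 + 307x2 + 129x3 + 151x4 + 67x5 + 9x6 ≥ 489   (hiding power)
  5.6x1 + 1.85x2 + 4x3 + 5.8x4 + 1.6x5 + 2.7x6 ≥ 13.2   (density contribution)
  x1, x2, x3, x4, x5, x6 ≥ 0.
The cheapest feasible vertex uses only carbon black, calcium carbonate; zinc oxide, iron-oxide yellow, chrome yellow, phthalo blue are not used. The hiding power and density contribution requirements are met with equality.
That vertex is x2 = 1.479, x6 = 3.875.
Cost = 3.96·1.479 + 0.76·3.875 = 8.8018.

€8.80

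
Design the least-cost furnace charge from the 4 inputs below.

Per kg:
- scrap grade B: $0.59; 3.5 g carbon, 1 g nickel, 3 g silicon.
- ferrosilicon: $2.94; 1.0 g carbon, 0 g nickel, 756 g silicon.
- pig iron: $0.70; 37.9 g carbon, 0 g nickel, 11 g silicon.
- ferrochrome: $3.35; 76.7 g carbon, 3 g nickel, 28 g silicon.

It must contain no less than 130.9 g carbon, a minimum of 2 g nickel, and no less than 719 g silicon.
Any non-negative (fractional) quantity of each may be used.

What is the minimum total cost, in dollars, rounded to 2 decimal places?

Set it up as a linear program. Let x1 = kg of scrap grade B, x2 = kg of ferrosilicon, x3 = kg of pig iron, x4 = kg of ferrochrome.
min 0.59x1 + 2.94x2 + 0.7x3 + 3.35x4 s.t.:
  3.5x1 + 1x2 + 37.9x3 + 76.7x4 ≥ 130.9   (carbon)
  1x1 + 3x4 ≥ 2   (nickel)
  3x1 + 756x2 + 11x3 + 28x4 ≥ 719   (silicon)
  x1, x2, x3, x4 ≥ 0.
The cheapest feasible vertex uses only scrap grade B, ferrosilicon, pig iron; ferrochrome is not used. There the carbon, nickel, silicon constraints are tight.
Solving gives x1 = 2, x2 = 0.8959, x3 = 3.245.
Cost = 0.59·2 + 2.94·0.8959 + 0.7·3.245 = 6.0854.

$6.09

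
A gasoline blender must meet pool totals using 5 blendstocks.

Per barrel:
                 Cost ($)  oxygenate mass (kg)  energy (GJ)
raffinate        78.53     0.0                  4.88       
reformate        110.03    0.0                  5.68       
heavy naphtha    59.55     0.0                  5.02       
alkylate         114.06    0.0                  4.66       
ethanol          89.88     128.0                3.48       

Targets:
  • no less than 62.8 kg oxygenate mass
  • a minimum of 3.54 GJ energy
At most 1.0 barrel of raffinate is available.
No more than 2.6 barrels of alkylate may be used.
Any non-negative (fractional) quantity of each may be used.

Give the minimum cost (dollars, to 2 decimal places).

$65.84

Let x1 = barrels of raffinate, x2 = barrels of reformate, x3 = barrels of heavy naphtha, x4 = barrels of alkylate, x5 = barrels of ethanol.
min 78.53x1 + 110.03x2 + 59.55x3 + 114.06x4 + 89.88x5 subject to:
  128x5 ≥ 62.8   (oxygenate mass)
  4.88x1 + 5.68x2 + 5.02x3 + 4.66x4 + 3.48x5 ≥ 3.54   (energy)
  x1 ≤ 1
  x4 ≤ 2.6
  x1, x2, x3, x4, x5 ≥ 0.
The cheapest feasible vertex uses only heavy naphtha, ethanol; raffinate, reformate, alkylate are not used. Binding constraints: oxygenate mass and energy.
So heavy naphtha = 0.3651 barrels, ethanol = 0.4906 barrels.
Objective = 59.55·0.3651 + 89.88·0.4906 = 65.8368.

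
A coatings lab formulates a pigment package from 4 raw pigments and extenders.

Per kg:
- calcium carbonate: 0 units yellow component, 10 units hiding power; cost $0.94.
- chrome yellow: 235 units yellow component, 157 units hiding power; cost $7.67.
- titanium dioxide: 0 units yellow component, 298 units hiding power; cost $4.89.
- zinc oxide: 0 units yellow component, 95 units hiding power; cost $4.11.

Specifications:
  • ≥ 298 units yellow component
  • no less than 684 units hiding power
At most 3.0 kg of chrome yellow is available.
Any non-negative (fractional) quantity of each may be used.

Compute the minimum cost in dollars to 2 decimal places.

$17.68

This is a linear program. Let x1 = kg of calcium carbonate, x2 = kg of chrome yellow, x3 = kg of titanium dioxide, x4 = kg of zinc oxide.
min 0.94x1 + 7.67x2 + 4.89x3 + 4.11x4 s.t.:
  235x2 ≥ 298   (yellow component)
  10x1 + 157x2 + 298x3 + 95x4 ≥ 684   (hiding power)
  x2 ≤ 3
  x1, x2, x3, x4 ≥ 0.
At the optimum only chrome yellow, titanium dioxide are positive (calcium carbonate, zinc oxide = 0). Binding constraints: yellow component and hiding power.
That vertex is x2 = 1.268, x3 = 1.627.
Objective = 7.67·1.268 + 4.89·1.627 = 17.6816.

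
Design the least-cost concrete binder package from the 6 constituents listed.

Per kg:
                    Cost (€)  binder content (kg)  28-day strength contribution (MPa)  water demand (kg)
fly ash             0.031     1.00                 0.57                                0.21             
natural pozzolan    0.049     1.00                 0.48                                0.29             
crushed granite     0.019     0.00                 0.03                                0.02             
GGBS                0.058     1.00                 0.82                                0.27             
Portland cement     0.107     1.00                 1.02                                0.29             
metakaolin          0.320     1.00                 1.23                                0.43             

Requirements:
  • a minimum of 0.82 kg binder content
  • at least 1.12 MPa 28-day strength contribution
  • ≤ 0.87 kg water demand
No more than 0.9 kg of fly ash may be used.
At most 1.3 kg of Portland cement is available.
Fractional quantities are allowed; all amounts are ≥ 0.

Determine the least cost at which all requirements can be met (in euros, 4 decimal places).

€0.0708

Let x1 = kg of fly ash, x2 = kg of natural pozzolan, x3 = kg of crushed granite, x4 = kg of GGBS, x5 = kg of Portland cement, x6 = kg of metakaolin.
min 0.031x1 + 0.049x2 + 0.019x3 + 0.058x4 + 0.107x5 + 0.32x6 with:
  1x1 + 1x2 + 1x4 + 1x5 + 1x6 ≥ 0.82   (binder content)
  0.57x1 + 0.48x2 + 0.03x3 + 0.82x4 + 1.02x5 + 1.23x6 ≥ 1.12   (28-day strength contribution)
  0.21x1 + 0.29x2 + 0.02x3 + 0.27x4 + 0.29x5 + 0.43x6 ≤ 0.87   (water demand)
  x1 ≤ 0.9
  x5 ≤ 1.3
  x1, x2, x3, x4, x5, x6 ≥ 0.
The cheapest feasible vertex uses only fly ash, GGBS; natural pozzolan, crushed granite, Portland cement, metakaolin are not used. The 28-day strength contribution and the fly ash cap requirements are met with equality.
Optimal quantities: fly ash = 0.9 kg, GGBS = 0.7402 kg.
Objective = 0.031·0.9 + 0.058·0.7402 = 0.070832.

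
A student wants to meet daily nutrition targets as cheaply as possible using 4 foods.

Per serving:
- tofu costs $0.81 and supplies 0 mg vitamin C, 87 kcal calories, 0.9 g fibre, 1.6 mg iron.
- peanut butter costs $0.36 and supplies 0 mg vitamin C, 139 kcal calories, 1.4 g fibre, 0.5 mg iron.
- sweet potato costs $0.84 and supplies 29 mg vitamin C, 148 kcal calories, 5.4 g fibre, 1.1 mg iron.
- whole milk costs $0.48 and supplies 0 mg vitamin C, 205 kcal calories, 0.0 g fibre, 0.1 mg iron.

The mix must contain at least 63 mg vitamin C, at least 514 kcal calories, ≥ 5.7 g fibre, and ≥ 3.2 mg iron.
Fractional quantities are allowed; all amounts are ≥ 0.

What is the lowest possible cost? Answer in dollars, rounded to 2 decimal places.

Set it up as a linear program. Let x1 = servings of tofu, x2 = servings of peanut butter, x3 = servings of sweet potato, x4 = servings of whole milk.
min 0.81x1 + 0.36x2 + 0.84x3 + 0.48x4 with:
  29x3 ≥ 63   (vitamin C)
  87x1 + 139x2 + 148x3 + 205x4 ≥ 514   (calories)
  0.9x1 + 1.4x2 + 5.4x3 ≥ 5.7   (fibre)
  1.6x1 + 0.5x2 + 1.1x3 + 0.1x4 ≥ 3.2   (iron)
  x1, x2, x3, x4 ≥ 0.
The cheapest feasible vertex uses only tofu, peanut butter, sweet potato; whole milk is not used. Binding constraints: vitamin C, calories, iron.
Solving gives x1 = 0.09165, x2 = 1.327, x3 = 2.172.
Cost = 0.81·0.09165 + 0.36·1.327 + 0.84·2.172 = 2.3764.

$2.38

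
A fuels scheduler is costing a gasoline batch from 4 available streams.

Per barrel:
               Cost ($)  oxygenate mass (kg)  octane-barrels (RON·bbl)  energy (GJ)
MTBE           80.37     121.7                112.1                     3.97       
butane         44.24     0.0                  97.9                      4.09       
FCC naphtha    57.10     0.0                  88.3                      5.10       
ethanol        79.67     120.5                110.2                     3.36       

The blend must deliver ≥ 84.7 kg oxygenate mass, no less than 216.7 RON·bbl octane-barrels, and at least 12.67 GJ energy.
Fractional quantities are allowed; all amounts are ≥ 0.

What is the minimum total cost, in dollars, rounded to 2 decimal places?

Treat it as an LP. Let x1 = barrels of MTBE, x2 = barrels of butane, x3 = barrels of FCC naphtha, x4 = barrels of ethanol.
min 80.37x1 + 44.24x2 + 57.1x3 + 79.67x4 s.t.:
  121.7x1 + 120.5x4 ≥ 84.7   (oxygenate mass)
  112.1x1 + 97.9x2 + 88.3x3 + 110.2x4 ≥ 216.7   (octane-barrels)
  3.97x1 + 4.09x2 + 5.1x3 + 3.36x4 ≥ 12.67   (energy)
  x1, x2, x3, x4 ≥ 0.
The minimum-cost mix takes nothing from FCC naphtha, ethanol — only MTBE, butane. The oxygenate mass and energy requirements are met with equality.
So MTBE = 0.695974 barrels, butane = 2.42225 barrels.
Hence cost = 80.37·0.695974 + 44.24·2.42225 = $163.0958.

$163.10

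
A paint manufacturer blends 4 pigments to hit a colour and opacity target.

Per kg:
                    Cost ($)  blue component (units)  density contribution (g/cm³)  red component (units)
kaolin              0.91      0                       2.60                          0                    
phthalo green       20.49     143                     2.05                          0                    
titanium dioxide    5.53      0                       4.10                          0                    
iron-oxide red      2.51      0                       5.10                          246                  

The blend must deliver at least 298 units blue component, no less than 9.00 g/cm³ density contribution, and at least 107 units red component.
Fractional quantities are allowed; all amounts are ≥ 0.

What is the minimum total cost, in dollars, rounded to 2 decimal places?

This is a linear program. Let x1 = kg of kaolin, x2 = kg of phthalo green, x3 = kg of titanium dioxide, x4 = kg of iron-oxide red.
Minimise 0.91x1 + 20.49x2 + 5.53x3 + 2.51x4 s.t.:
  143x2 ≥ 298   (blue component)
  2.6x1 + 2.05x2 + 4.1x3 + 5.1x4 ≥ 9   (density contribution)
  246x4 ≥ 107   (red component)
  x1, x2, x3, x4 ≥ 0.
At the optimum only kaolin, phthalo green, iron-oxide red are positive (titanium dioxide = 0). Binding constraints: blue component, density contribution, red component.
Optimal quantities: kaolin = 0.9653 kg, phthalo green = 2.084 kg, iron-oxide red = 0.435 kg.
Hence cost = 0.91·0.9653 + 20.49·2.084 + 2.51·0.435 = $44.6714.

$44.67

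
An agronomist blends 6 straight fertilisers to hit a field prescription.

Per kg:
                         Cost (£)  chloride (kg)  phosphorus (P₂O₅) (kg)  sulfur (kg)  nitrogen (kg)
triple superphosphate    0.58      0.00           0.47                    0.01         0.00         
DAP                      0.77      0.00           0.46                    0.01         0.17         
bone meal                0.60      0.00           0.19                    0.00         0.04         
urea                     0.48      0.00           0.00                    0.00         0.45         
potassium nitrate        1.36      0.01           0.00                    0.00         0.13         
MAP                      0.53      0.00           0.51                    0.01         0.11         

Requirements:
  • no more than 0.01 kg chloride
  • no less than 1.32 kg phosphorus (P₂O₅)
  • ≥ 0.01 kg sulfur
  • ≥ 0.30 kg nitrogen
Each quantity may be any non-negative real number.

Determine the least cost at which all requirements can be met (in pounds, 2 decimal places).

Let x1 = kg of triple superphosphate, x2 = kg of DAP, x3 = kg of bone meal, x4 = kg of urea, x5 = kg of potassium nitrate, x6 = kg of MAP.
Minimise 0.58x1 + 0.77x2 + 0.6x3 + 0.48x4 + 1.36x5 + 0.53x6 with:
  0.01x5 ≤ 0.01   (chloride)
  0.47x1 + 0.46x2 + 0.19x3 + 0.51x6 ≥ 1.32   (phosphorus (P₂O₅))
  0.01x1 + 0.01x2 + 0.01x6 ≥ 0.01   (sulfur)
  0.17x2 + 0.04x3 + 0.45x4 + 0.13x5 + 0.11x6 ≥ 0.3   (nitrogen)
  x1, x2, x3, x4, x5, x6 ≥ 0.
The cheapest feasible vertex uses only urea, MAP; triple superphosphate, DAP, bone meal, potassium nitrate are not used. The phosphorus (P₂O₅) and nitrogen requirements are met with equality.
So urea = 0.03399 kg, MAP = 2.588 kg.
Cost = 0.48·0.03399 + 0.53·2.588 = 1.3880.

£1.39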